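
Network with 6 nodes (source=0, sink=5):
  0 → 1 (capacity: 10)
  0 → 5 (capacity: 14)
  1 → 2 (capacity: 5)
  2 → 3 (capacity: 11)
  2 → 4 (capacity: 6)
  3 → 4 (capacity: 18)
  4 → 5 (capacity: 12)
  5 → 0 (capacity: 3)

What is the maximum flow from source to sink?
Maximum flow = 19

Max flow: 19

Flow assignment:
  0 → 1: 5/10
  0 → 5: 14/14
  1 → 2: 5/5
  2 → 4: 5/6
  4 → 5: 5/12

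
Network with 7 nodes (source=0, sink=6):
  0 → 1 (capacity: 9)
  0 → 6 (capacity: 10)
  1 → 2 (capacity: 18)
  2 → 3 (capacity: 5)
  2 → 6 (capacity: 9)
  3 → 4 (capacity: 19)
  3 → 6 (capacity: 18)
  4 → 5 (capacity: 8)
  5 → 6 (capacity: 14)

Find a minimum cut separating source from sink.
Min cut value = 19, edges: (0,1), (0,6)

Min cut value: 19
Partition: S = [0], T = [1, 2, 3, 4, 5, 6]
Cut edges: (0,1), (0,6)

By max-flow min-cut theorem, max flow = min cut = 19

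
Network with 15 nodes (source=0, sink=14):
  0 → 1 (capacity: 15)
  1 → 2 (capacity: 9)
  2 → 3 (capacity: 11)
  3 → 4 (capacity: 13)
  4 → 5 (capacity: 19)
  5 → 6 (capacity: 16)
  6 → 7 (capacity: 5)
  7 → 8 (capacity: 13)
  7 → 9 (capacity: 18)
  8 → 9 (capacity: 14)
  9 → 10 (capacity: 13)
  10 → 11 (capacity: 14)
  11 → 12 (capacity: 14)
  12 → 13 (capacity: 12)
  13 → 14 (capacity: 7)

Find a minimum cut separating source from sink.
Min cut value = 5, edges: (6,7)

Min cut value: 5
Partition: S = [0, 1, 2, 3, 4, 5, 6], T = [7, 8, 9, 10, 11, 12, 13, 14]
Cut edges: (6,7)

By max-flow min-cut theorem, max flow = min cut = 5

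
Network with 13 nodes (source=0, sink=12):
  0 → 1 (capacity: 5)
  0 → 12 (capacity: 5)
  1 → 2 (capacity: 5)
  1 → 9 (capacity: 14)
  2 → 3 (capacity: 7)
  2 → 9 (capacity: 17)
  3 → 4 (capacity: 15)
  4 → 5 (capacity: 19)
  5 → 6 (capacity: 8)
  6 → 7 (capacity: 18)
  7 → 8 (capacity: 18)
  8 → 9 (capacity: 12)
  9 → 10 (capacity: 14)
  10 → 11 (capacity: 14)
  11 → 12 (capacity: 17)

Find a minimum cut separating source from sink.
Min cut value = 10, edges: (0,1), (0,12)

Min cut value: 10
Partition: S = [0], T = [1, 2, 3, 4, 5, 6, 7, 8, 9, 10, 11, 12]
Cut edges: (0,1), (0,12)

By max-flow min-cut theorem, max flow = min cut = 10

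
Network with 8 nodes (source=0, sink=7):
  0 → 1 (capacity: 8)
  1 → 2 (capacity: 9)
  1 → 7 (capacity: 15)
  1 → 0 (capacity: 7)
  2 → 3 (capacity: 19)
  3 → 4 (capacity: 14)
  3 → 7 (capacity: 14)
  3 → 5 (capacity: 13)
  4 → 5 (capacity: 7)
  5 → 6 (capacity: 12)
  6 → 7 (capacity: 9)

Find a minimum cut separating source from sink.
Min cut value = 8, edges: (0,1)

Min cut value: 8
Partition: S = [0], T = [1, 2, 3, 4, 5, 6, 7]
Cut edges: (0,1)

By max-flow min-cut theorem, max flow = min cut = 8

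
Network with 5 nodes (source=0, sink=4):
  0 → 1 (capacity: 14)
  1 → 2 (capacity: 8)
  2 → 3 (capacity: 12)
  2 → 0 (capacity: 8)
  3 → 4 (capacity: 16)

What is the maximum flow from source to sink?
Maximum flow = 8

Max flow: 8

Flow assignment:
  0 → 1: 8/14
  1 → 2: 8/8
  2 → 3: 8/12
  3 → 4: 8/16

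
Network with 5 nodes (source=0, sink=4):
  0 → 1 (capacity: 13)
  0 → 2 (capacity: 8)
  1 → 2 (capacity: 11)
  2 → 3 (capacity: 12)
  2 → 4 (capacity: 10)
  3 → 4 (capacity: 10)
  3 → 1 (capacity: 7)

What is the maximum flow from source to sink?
Maximum flow = 19

Max flow: 19

Flow assignment:
  0 → 1: 11/13
  0 → 2: 8/8
  1 → 2: 11/11
  2 → 3: 9/12
  2 → 4: 10/10
  3 → 4: 9/10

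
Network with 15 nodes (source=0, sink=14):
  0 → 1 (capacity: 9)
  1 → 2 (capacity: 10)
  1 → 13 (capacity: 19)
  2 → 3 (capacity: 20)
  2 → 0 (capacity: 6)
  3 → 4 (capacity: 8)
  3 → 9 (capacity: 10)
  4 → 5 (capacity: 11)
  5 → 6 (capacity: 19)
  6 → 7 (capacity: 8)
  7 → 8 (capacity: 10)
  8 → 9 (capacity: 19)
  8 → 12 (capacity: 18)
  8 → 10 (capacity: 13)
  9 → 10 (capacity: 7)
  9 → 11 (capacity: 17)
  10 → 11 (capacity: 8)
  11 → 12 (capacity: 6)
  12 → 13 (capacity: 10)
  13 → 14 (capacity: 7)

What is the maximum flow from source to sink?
Maximum flow = 7

Max flow: 7

Flow assignment:
  0 → 1: 7/9
  1 → 13: 7/19
  13 → 14: 7/7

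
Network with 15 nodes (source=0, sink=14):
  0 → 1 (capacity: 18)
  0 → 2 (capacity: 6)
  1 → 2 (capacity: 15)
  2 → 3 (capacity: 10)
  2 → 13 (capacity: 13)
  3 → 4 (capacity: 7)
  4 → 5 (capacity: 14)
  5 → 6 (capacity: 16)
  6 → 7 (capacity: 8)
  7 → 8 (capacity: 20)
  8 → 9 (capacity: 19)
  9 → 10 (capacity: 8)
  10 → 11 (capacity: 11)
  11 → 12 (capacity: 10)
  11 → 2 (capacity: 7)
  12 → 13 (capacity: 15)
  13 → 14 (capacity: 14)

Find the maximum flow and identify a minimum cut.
Max flow = 14, Min cut edges: (13,14)

Maximum flow: 14
Minimum cut: (13,14)
Partition: S = [0, 1, 2, 3, 4, 5, 6, 7, 8, 9, 10, 11, 12, 13], T = [14]

Max-flow min-cut theorem verified: both equal 14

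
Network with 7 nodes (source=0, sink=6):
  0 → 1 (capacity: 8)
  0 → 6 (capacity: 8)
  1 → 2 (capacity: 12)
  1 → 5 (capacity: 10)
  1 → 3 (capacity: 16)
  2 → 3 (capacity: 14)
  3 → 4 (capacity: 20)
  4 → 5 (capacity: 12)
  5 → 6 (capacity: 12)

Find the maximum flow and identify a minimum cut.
Max flow = 16, Min cut edges: (0,1), (0,6)

Maximum flow: 16
Minimum cut: (0,1), (0,6)
Partition: S = [0], T = [1, 2, 3, 4, 5, 6]

Max-flow min-cut theorem verified: both equal 16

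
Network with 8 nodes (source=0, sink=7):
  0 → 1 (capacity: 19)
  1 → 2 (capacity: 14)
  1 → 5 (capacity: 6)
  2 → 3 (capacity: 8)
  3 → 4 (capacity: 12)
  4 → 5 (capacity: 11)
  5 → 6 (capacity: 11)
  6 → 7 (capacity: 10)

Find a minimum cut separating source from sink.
Min cut value = 10, edges: (6,7)

Min cut value: 10
Partition: S = [0, 1, 2, 3, 4, 5, 6], T = [7]
Cut edges: (6,7)

By max-flow min-cut theorem, max flow = min cut = 10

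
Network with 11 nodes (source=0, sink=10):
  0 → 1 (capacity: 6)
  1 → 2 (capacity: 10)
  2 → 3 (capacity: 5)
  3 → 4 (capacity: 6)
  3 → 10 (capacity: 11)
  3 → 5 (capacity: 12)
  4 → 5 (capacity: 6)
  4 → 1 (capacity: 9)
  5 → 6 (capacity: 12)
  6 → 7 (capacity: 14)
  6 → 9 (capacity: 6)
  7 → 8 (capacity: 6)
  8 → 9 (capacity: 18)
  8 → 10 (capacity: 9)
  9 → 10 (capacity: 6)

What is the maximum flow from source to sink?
Maximum flow = 5

Max flow: 5

Flow assignment:
  0 → 1: 5/6
  1 → 2: 5/10
  2 → 3: 5/5
  3 → 10: 5/11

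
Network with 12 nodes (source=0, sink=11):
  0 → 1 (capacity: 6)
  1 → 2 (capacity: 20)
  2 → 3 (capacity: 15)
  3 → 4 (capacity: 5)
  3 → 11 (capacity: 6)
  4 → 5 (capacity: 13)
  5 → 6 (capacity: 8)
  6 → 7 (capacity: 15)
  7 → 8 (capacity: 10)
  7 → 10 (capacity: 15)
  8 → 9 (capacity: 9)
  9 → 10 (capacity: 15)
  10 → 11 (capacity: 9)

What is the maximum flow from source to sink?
Maximum flow = 6

Max flow: 6

Flow assignment:
  0 → 1: 6/6
  1 → 2: 6/20
  2 → 3: 6/15
  3 → 11: 6/6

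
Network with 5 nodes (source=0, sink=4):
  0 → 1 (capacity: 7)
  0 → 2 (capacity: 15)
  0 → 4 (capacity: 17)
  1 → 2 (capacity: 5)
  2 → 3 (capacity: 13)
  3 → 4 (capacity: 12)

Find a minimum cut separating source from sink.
Min cut value = 29, edges: (0,4), (3,4)

Min cut value: 29
Partition: S = [0, 1, 2, 3], T = [4]
Cut edges: (0,4), (3,4)

By max-flow min-cut theorem, max flow = min cut = 29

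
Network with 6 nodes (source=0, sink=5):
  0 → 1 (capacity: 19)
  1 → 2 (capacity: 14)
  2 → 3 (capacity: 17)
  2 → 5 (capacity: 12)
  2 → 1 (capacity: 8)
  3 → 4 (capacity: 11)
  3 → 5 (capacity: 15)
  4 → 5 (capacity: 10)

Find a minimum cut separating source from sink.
Min cut value = 14, edges: (1,2)

Min cut value: 14
Partition: S = [0, 1], T = [2, 3, 4, 5]
Cut edges: (1,2)

By max-flow min-cut theorem, max flow = min cut = 14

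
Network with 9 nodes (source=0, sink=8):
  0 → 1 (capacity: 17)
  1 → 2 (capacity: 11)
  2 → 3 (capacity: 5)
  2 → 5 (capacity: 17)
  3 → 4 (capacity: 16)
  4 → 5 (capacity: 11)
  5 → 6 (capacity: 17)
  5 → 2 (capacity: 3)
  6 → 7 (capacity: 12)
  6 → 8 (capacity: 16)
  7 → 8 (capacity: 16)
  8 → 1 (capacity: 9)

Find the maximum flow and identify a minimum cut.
Max flow = 11, Min cut edges: (1,2)

Maximum flow: 11
Minimum cut: (1,2)
Partition: S = [0, 1], T = [2, 3, 4, 5, 6, 7, 8]

Max-flow min-cut theorem verified: both equal 11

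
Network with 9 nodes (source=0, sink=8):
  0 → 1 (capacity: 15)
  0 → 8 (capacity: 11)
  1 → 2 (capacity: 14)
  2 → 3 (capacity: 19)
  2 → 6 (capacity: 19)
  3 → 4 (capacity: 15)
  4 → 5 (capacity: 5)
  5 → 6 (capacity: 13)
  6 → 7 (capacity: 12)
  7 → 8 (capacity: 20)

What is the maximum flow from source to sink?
Maximum flow = 23

Max flow: 23

Flow assignment:
  0 → 1: 12/15
  0 → 8: 11/11
  1 → 2: 12/14
  2 → 6: 12/19
  6 → 7: 12/12
  7 → 8: 12/20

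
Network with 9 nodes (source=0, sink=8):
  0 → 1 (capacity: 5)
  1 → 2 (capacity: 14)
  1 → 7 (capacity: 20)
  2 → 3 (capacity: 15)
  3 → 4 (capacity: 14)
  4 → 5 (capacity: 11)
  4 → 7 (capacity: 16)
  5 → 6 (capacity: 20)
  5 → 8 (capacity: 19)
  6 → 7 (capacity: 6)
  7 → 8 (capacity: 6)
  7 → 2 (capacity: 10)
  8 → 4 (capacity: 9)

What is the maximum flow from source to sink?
Maximum flow = 5

Max flow: 5

Flow assignment:
  0 → 1: 5/5
  1 → 7: 5/20
  7 → 8: 5/6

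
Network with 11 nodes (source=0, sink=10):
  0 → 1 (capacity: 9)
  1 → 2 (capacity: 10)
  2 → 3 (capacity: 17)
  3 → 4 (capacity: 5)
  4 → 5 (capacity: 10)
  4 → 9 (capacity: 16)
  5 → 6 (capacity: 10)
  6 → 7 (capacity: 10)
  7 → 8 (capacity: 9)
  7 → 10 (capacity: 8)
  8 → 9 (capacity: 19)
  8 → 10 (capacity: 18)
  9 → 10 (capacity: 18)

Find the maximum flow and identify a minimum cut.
Max flow = 5, Min cut edges: (3,4)

Maximum flow: 5
Minimum cut: (3,4)
Partition: S = [0, 1, 2, 3], T = [4, 5, 6, 7, 8, 9, 10]

Max-flow min-cut theorem verified: both equal 5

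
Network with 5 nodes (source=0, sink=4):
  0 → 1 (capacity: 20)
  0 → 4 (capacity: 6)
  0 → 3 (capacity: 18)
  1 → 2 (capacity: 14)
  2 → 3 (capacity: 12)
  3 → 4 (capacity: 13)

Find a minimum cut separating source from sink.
Min cut value = 19, edges: (0,4), (3,4)

Min cut value: 19
Partition: S = [0, 1, 2, 3], T = [4]
Cut edges: (0,4), (3,4)

By max-flow min-cut theorem, max flow = min cut = 19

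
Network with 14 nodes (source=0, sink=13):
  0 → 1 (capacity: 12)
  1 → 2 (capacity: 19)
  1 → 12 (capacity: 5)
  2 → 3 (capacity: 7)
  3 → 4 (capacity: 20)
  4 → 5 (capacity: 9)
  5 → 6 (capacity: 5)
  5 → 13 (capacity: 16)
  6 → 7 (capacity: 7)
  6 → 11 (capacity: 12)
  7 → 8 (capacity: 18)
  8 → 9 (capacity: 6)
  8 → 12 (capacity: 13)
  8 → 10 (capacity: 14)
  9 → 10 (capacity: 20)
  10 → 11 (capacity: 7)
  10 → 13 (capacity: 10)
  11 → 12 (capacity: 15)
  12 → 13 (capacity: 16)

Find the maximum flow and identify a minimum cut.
Max flow = 12, Min cut edges: (1,12), (2,3)

Maximum flow: 12
Minimum cut: (1,12), (2,3)
Partition: S = [0, 1, 2], T = [3, 4, 5, 6, 7, 8, 9, 10, 11, 12, 13]

Max-flow min-cut theorem verified: both equal 12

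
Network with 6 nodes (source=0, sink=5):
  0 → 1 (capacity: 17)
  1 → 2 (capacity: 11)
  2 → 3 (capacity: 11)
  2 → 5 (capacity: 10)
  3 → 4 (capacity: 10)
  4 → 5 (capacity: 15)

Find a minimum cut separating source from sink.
Min cut value = 11, edges: (1,2)

Min cut value: 11
Partition: S = [0, 1], T = [2, 3, 4, 5]
Cut edges: (1,2)

By max-flow min-cut theorem, max flow = min cut = 11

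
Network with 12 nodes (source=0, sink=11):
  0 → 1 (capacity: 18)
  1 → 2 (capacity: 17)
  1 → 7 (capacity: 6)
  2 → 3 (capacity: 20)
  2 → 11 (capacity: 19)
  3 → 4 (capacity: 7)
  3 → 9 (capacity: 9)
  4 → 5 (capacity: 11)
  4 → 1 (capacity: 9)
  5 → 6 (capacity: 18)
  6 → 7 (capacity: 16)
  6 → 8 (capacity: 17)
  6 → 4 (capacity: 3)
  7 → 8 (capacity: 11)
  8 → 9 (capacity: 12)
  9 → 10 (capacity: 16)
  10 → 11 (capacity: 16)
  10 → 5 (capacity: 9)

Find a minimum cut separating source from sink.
Min cut value = 18, edges: (0,1)

Min cut value: 18
Partition: S = [0], T = [1, 2, 3, 4, 5, 6, 7, 8, 9, 10, 11]
Cut edges: (0,1)

By max-flow min-cut theorem, max flow = min cut = 18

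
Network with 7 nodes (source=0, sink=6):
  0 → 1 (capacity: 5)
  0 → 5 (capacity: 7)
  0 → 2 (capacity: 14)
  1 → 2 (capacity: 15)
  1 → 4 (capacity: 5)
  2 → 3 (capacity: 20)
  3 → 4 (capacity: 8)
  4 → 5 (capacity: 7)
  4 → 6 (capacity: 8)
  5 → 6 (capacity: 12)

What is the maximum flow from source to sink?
Maximum flow = 20

Max flow: 20

Flow assignment:
  0 → 1: 5/5
  0 → 5: 7/7
  0 → 2: 8/14
  1 → 4: 5/5
  2 → 3: 8/20
  3 → 4: 8/8
  4 → 5: 5/7
  4 → 6: 8/8
  5 → 6: 12/12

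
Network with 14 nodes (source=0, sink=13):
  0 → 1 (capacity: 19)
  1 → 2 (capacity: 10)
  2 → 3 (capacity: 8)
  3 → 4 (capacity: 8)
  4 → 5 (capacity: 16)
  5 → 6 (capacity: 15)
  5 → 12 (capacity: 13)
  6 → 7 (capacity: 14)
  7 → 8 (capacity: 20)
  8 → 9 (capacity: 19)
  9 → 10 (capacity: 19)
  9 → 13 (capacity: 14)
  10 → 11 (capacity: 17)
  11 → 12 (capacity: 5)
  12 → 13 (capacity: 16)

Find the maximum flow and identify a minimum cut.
Max flow = 8, Min cut edges: (3,4)

Maximum flow: 8
Minimum cut: (3,4)
Partition: S = [0, 1, 2, 3], T = [4, 5, 6, 7, 8, 9, 10, 11, 12, 13]

Max-flow min-cut theorem verified: both equal 8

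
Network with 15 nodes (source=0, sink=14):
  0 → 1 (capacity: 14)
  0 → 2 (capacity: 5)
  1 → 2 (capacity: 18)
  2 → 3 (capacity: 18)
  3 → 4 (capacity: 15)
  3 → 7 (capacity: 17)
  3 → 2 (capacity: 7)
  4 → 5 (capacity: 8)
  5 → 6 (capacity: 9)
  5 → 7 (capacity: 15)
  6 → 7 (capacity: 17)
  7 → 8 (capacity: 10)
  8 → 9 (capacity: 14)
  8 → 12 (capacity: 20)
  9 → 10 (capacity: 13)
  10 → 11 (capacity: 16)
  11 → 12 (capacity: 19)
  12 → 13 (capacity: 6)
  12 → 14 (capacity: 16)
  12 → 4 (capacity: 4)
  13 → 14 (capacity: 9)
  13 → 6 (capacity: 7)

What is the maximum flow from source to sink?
Maximum flow = 10

Max flow: 10

Flow assignment:
  0 → 1: 10/14
  1 → 2: 10/18
  2 → 3: 10/18
  3 → 7: 10/17
  7 → 8: 10/10
  8 → 12: 10/20
  12 → 14: 10/16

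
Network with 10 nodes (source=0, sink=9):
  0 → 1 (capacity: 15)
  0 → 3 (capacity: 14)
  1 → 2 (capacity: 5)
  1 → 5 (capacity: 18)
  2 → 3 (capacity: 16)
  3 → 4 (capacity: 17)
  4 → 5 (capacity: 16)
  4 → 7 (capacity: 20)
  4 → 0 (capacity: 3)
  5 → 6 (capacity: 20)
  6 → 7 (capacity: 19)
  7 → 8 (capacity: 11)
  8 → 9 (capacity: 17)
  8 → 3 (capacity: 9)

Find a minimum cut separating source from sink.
Min cut value = 11, edges: (7,8)

Min cut value: 11
Partition: S = [0, 1, 2, 3, 4, 5, 6, 7], T = [8, 9]
Cut edges: (7,8)

By max-flow min-cut theorem, max flow = min cut = 11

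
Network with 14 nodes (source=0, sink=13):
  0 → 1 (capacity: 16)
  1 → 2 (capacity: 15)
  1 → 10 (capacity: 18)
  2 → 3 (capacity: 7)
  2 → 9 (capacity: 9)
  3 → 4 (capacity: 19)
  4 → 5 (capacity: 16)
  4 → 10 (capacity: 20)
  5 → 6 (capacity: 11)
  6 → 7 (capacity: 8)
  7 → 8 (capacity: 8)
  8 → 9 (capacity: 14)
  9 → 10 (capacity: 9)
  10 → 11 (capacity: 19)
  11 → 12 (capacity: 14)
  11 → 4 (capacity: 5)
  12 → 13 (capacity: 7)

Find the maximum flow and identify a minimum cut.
Max flow = 7, Min cut edges: (12,13)

Maximum flow: 7
Minimum cut: (12,13)
Partition: S = [0, 1, 2, 3, 4, 5, 6, 7, 8, 9, 10, 11, 12], T = [13]

Max-flow min-cut theorem verified: both equal 7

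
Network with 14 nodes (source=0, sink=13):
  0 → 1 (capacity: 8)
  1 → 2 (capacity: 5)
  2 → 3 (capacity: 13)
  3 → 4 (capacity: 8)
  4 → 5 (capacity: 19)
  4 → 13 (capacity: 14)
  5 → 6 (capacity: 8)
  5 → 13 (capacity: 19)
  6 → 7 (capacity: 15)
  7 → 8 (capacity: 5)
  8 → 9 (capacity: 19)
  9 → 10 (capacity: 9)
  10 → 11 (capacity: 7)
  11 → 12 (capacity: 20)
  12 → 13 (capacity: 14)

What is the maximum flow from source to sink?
Maximum flow = 5

Max flow: 5

Flow assignment:
  0 → 1: 5/8
  1 → 2: 5/5
  2 → 3: 5/13
  3 → 4: 5/8
  4 → 13: 5/14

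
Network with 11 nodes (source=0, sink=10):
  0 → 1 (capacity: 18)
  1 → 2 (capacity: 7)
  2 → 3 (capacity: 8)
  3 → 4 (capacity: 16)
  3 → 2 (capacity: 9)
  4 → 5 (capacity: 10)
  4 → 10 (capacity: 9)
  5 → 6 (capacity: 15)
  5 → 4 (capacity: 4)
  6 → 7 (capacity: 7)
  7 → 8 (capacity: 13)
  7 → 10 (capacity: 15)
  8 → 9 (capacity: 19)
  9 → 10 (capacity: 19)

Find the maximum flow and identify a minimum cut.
Max flow = 7, Min cut edges: (1,2)

Maximum flow: 7
Minimum cut: (1,2)
Partition: S = [0, 1], T = [2, 3, 4, 5, 6, 7, 8, 9, 10]

Max-flow min-cut theorem verified: both equal 7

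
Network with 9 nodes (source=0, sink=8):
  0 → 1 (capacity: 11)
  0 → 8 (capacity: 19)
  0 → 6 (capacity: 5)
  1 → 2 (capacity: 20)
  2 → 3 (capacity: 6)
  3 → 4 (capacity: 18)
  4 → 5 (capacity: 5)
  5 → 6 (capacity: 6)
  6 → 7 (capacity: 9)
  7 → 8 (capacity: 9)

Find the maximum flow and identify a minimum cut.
Max flow = 28, Min cut edges: (0,8), (7,8)

Maximum flow: 28
Minimum cut: (0,8), (7,8)
Partition: S = [0, 1, 2, 3, 4, 5, 6, 7], T = [8]

Max-flow min-cut theorem verified: both equal 28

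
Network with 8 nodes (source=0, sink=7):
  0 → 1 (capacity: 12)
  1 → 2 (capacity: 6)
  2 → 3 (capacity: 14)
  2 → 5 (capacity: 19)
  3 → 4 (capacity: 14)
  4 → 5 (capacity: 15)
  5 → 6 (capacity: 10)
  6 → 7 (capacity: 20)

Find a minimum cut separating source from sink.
Min cut value = 6, edges: (1,2)

Min cut value: 6
Partition: S = [0, 1], T = [2, 3, 4, 5, 6, 7]
Cut edges: (1,2)

By max-flow min-cut theorem, max flow = min cut = 6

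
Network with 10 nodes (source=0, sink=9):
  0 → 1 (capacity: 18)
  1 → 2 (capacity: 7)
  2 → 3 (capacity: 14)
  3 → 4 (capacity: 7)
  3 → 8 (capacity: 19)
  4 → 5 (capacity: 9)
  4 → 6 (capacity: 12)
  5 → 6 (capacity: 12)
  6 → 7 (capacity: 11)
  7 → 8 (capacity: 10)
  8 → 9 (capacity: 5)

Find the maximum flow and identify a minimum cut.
Max flow = 5, Min cut edges: (8,9)

Maximum flow: 5
Minimum cut: (8,9)
Partition: S = [0, 1, 2, 3, 4, 5, 6, 7, 8], T = [9]

Max-flow min-cut theorem verified: both equal 5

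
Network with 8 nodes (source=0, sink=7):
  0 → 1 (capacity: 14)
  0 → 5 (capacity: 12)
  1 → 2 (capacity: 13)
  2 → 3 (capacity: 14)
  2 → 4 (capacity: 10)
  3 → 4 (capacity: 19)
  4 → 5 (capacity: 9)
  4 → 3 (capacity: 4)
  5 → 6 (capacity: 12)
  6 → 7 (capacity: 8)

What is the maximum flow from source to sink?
Maximum flow = 8

Max flow: 8

Flow assignment:
  0 → 1: 8/14
  1 → 2: 8/13
  2 → 4: 8/10
  4 → 5: 8/9
  5 → 6: 8/12
  6 → 7: 8/8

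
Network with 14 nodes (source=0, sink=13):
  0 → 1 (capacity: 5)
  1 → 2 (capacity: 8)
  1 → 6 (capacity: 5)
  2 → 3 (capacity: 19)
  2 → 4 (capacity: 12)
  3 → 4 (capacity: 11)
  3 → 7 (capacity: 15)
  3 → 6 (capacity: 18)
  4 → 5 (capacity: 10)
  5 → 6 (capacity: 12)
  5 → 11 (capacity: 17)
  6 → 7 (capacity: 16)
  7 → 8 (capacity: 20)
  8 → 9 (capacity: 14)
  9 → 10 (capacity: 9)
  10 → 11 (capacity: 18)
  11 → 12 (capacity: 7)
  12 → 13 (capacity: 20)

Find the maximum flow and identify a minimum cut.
Max flow = 5, Min cut edges: (0,1)

Maximum flow: 5
Minimum cut: (0,1)
Partition: S = [0], T = [1, 2, 3, 4, 5, 6, 7, 8, 9, 10, 11, 12, 13]

Max-flow min-cut theorem verified: both equal 5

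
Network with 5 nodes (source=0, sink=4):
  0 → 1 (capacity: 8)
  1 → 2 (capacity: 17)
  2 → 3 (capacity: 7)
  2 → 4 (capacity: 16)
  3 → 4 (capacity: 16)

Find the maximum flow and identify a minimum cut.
Max flow = 8, Min cut edges: (0,1)

Maximum flow: 8
Minimum cut: (0,1)
Partition: S = [0], T = [1, 2, 3, 4]

Max-flow min-cut theorem verified: both equal 8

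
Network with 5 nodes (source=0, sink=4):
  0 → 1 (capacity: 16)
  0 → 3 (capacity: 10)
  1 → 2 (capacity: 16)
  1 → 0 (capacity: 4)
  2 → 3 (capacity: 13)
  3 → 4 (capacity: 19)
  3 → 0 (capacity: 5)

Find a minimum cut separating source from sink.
Min cut value = 19, edges: (3,4)

Min cut value: 19
Partition: S = [0, 1, 2, 3], T = [4]
Cut edges: (3,4)

By max-flow min-cut theorem, max flow = min cut = 19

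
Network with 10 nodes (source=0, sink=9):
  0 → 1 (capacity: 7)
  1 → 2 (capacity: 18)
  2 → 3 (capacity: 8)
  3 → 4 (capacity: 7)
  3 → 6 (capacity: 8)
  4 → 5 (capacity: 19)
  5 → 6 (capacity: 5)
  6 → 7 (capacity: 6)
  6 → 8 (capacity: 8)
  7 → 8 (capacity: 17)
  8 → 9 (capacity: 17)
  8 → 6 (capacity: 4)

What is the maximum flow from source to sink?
Maximum flow = 7

Max flow: 7

Flow assignment:
  0 → 1: 7/7
  1 → 2: 7/18
  2 → 3: 7/8
  3 → 6: 7/8
  6 → 8: 7/8
  8 → 9: 7/17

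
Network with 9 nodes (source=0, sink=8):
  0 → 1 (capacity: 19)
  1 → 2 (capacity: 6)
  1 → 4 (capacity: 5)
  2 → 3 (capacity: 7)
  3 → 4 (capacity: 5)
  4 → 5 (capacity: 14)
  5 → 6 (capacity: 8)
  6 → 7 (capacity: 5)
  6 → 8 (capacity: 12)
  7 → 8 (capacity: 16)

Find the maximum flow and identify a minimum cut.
Max flow = 8, Min cut edges: (5,6)

Maximum flow: 8
Minimum cut: (5,6)
Partition: S = [0, 1, 2, 3, 4, 5], T = [6, 7, 8]

Max-flow min-cut theorem verified: both equal 8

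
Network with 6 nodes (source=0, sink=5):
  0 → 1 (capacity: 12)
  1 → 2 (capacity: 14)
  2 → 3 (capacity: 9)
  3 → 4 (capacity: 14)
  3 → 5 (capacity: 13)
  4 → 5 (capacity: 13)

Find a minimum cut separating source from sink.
Min cut value = 9, edges: (2,3)

Min cut value: 9
Partition: S = [0, 1, 2], T = [3, 4, 5]
Cut edges: (2,3)

By max-flow min-cut theorem, max flow = min cut = 9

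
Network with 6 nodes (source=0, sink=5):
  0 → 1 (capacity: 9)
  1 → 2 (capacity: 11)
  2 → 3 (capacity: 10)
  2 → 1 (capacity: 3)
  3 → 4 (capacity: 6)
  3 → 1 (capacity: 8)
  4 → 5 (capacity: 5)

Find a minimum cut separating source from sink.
Min cut value = 5, edges: (4,5)

Min cut value: 5
Partition: S = [0, 1, 2, 3, 4], T = [5]
Cut edges: (4,5)

By max-flow min-cut theorem, max flow = min cut = 5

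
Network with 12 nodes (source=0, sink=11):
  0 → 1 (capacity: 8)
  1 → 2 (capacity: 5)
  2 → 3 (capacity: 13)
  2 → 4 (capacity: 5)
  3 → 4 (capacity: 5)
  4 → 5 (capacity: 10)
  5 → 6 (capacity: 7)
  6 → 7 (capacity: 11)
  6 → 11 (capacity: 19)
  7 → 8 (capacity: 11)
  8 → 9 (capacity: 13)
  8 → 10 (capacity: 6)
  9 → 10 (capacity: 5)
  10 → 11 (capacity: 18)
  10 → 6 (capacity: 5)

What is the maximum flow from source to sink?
Maximum flow = 5

Max flow: 5

Flow assignment:
  0 → 1: 5/8
  1 → 2: 5/5
  2 → 4: 5/5
  4 → 5: 5/10
  5 → 6: 5/7
  6 → 11: 5/19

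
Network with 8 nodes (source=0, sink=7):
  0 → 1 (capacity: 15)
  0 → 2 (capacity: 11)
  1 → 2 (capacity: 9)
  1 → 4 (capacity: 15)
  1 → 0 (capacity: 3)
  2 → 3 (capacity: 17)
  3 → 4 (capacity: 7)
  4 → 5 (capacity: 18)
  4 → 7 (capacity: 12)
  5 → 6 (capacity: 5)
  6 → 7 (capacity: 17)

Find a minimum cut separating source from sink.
Min cut value = 17, edges: (4,7), (5,6)

Min cut value: 17
Partition: S = [0, 1, 2, 3, 4, 5], T = [6, 7]
Cut edges: (4,7), (5,6)

By max-flow min-cut theorem, max flow = min cut = 17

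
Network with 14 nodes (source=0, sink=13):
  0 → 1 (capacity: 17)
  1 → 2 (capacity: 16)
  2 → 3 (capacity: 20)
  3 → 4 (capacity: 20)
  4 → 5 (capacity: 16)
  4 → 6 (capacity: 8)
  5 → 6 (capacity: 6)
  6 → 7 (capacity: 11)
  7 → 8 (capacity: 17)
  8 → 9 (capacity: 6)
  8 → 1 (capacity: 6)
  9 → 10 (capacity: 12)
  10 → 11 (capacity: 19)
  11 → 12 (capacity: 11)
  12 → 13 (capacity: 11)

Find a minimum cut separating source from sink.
Min cut value = 6, edges: (8,9)

Min cut value: 6
Partition: S = [0, 1, 2, 3, 4, 5, 6, 7, 8], T = [9, 10, 11, 12, 13]
Cut edges: (8,9)

By max-flow min-cut theorem, max flow = min cut = 6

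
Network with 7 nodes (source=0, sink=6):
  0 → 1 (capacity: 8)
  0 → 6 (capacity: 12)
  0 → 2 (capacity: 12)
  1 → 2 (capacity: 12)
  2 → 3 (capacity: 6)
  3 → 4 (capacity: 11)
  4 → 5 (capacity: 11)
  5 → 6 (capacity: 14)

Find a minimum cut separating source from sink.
Min cut value = 18, edges: (0,6), (2,3)

Min cut value: 18
Partition: S = [0, 1, 2], T = [3, 4, 5, 6]
Cut edges: (0,6), (2,3)

By max-flow min-cut theorem, max flow = min cut = 18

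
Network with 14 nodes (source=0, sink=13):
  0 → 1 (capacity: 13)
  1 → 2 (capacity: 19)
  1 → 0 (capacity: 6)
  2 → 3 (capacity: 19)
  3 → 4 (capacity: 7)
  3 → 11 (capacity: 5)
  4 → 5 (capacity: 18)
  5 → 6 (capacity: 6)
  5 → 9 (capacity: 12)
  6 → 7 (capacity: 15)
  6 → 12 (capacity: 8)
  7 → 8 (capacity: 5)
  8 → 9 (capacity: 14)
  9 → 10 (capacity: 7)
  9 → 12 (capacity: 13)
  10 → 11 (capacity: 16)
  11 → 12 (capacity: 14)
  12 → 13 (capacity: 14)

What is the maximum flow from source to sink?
Maximum flow = 12

Max flow: 12

Flow assignment:
  0 → 1: 12/13
  1 → 2: 12/19
  2 → 3: 12/19
  3 → 4: 7/7
  3 → 11: 5/5
  4 → 5: 7/18
  5 → 6: 6/6
  5 → 9: 1/12
  6 → 12: 6/8
  9 → 12: 1/13
  11 → 12: 5/14
  12 → 13: 12/14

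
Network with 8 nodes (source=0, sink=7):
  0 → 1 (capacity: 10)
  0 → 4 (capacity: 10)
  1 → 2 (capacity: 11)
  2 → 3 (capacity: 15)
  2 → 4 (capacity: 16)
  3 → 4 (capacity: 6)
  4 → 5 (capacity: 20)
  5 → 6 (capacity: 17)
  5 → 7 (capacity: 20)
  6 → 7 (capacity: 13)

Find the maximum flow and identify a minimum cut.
Max flow = 20, Min cut edges: (4,5)

Maximum flow: 20
Minimum cut: (4,5)
Partition: S = [0, 1, 2, 3, 4], T = [5, 6, 7]

Max-flow min-cut theorem verified: both equal 20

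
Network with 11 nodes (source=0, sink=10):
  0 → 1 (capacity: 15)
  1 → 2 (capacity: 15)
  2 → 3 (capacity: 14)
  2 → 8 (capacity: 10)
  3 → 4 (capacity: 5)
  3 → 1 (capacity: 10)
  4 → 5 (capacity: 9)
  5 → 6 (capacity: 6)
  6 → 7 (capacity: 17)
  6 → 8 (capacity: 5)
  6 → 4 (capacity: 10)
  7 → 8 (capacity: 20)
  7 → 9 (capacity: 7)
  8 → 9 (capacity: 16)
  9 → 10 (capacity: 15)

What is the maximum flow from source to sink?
Maximum flow = 15

Max flow: 15

Flow assignment:
  0 → 1: 15/15
  1 → 2: 15/15
  2 → 3: 5/14
  2 → 8: 10/10
  3 → 4: 5/5
  4 → 5: 5/9
  5 → 6: 5/6
  6 → 7: 5/17
  7 → 9: 5/7
  8 → 9: 10/16
  9 → 10: 15/15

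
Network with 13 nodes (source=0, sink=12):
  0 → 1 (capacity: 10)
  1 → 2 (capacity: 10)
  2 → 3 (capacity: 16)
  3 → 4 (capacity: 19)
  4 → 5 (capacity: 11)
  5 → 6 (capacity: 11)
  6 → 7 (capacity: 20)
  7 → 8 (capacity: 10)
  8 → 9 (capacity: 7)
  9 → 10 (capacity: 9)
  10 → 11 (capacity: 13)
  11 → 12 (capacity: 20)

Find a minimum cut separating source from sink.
Min cut value = 7, edges: (8,9)

Min cut value: 7
Partition: S = [0, 1, 2, 3, 4, 5, 6, 7, 8], T = [9, 10, 11, 12]
Cut edges: (8,9)

By max-flow min-cut theorem, max flow = min cut = 7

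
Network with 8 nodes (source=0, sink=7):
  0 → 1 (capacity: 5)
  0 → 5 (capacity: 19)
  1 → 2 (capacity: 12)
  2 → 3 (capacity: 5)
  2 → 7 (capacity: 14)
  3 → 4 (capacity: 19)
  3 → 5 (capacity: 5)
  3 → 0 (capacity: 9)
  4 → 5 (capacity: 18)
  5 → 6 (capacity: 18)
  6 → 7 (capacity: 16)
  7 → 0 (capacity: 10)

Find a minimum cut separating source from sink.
Min cut value = 21, edges: (0,1), (6,7)

Min cut value: 21
Partition: S = [0, 3, 4, 5, 6], T = [1, 2, 7]
Cut edges: (0,1), (6,7)

By max-flow min-cut theorem, max flow = min cut = 21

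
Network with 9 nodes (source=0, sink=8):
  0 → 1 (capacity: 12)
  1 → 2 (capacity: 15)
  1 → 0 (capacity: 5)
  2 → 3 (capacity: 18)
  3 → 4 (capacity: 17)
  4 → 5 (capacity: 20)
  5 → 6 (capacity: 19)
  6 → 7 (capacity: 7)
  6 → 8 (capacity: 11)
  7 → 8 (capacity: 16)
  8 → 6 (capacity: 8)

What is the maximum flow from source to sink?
Maximum flow = 12

Max flow: 12

Flow assignment:
  0 → 1: 12/12
  1 → 2: 12/15
  2 → 3: 12/18
  3 → 4: 12/17
  4 → 5: 12/20
  5 → 6: 12/19
  6 → 7: 1/7
  6 → 8: 11/11
  7 → 8: 1/16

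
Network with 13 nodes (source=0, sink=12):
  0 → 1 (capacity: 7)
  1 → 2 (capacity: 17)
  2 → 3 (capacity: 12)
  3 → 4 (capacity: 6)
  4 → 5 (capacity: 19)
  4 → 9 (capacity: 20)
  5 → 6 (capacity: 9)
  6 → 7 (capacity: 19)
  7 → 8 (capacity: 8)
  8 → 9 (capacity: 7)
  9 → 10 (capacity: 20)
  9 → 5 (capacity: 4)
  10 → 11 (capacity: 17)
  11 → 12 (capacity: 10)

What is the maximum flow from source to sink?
Maximum flow = 6

Max flow: 6

Flow assignment:
  0 → 1: 6/7
  1 → 2: 6/17
  2 → 3: 6/12
  3 → 4: 6/6
  4 → 9: 6/20
  9 → 10: 6/20
  10 → 11: 6/17
  11 → 12: 6/10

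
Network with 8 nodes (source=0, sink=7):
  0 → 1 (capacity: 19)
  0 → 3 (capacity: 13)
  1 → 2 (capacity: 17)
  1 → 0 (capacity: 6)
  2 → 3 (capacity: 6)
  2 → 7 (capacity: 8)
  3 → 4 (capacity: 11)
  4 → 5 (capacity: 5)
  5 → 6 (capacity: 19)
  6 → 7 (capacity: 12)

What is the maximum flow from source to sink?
Maximum flow = 13

Max flow: 13

Flow assignment:
  0 → 1: 8/19
  0 → 3: 5/13
  1 → 2: 8/17
  2 → 7: 8/8
  3 → 4: 5/11
  4 → 5: 5/5
  5 → 6: 5/19
  6 → 7: 5/12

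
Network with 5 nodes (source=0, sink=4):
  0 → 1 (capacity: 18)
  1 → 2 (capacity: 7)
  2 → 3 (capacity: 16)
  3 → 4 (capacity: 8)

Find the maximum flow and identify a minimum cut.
Max flow = 7, Min cut edges: (1,2)

Maximum flow: 7
Minimum cut: (1,2)
Partition: S = [0, 1], T = [2, 3, 4]

Max-flow min-cut theorem verified: both equal 7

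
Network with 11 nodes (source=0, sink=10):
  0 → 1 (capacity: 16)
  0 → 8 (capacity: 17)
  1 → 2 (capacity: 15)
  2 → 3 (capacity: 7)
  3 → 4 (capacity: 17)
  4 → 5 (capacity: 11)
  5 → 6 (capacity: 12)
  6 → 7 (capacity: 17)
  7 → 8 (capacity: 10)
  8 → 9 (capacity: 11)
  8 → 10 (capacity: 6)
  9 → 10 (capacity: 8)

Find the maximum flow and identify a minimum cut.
Max flow = 14, Min cut edges: (8,10), (9,10)

Maximum flow: 14
Minimum cut: (8,10), (9,10)
Partition: S = [0, 1, 2, 3, 4, 5, 6, 7, 8, 9], T = [10]

Max-flow min-cut theorem verified: both equal 14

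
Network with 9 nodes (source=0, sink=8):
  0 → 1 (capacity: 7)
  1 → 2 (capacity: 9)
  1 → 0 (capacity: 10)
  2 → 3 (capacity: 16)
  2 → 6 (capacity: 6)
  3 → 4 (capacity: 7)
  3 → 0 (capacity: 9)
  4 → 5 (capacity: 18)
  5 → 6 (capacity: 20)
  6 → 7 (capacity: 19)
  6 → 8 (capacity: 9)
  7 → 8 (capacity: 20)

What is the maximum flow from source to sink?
Maximum flow = 7

Max flow: 7

Flow assignment:
  0 → 1: 7/7
  1 → 2: 7/9
  2 → 3: 1/16
  2 → 6: 6/6
  3 → 4: 1/7
  4 → 5: 1/18
  5 → 6: 1/20
  6 → 8: 7/9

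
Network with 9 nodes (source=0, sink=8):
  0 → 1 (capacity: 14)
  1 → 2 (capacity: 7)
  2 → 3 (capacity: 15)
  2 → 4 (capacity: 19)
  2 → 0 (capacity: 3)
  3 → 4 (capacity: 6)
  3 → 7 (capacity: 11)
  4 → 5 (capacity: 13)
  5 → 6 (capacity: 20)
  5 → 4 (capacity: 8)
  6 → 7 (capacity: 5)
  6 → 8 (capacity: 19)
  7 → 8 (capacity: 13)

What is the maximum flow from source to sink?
Maximum flow = 7

Max flow: 7

Flow assignment:
  0 → 1: 7/14
  1 → 2: 7/7
  2 → 3: 7/15
  3 → 7: 7/11
  7 → 8: 7/13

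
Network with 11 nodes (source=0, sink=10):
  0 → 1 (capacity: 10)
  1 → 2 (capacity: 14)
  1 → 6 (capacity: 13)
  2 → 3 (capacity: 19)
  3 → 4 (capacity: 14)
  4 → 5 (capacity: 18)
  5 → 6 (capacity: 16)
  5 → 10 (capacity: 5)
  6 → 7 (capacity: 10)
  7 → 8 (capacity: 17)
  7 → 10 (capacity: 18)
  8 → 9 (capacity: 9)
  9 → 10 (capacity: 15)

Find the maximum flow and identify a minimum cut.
Max flow = 10, Min cut edges: (0,1)

Maximum flow: 10
Minimum cut: (0,1)
Partition: S = [0], T = [1, 2, 3, 4, 5, 6, 7, 8, 9, 10]

Max-flow min-cut theorem verified: both equal 10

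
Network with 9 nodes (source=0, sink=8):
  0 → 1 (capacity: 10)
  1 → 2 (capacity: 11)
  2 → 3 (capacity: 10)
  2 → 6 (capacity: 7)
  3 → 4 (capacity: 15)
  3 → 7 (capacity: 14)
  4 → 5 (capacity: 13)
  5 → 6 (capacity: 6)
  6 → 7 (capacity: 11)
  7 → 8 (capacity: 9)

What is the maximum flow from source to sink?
Maximum flow = 9

Max flow: 9

Flow assignment:
  0 → 1: 9/10
  1 → 2: 9/11
  2 → 3: 9/10
  3 → 7: 9/14
  7 → 8: 9/9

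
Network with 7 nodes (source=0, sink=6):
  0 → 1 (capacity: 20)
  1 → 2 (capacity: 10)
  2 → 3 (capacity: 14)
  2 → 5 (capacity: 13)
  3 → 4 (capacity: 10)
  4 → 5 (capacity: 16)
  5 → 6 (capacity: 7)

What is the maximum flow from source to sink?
Maximum flow = 7

Max flow: 7

Flow assignment:
  0 → 1: 7/20
  1 → 2: 7/10
  2 → 5: 7/13
  5 → 6: 7/7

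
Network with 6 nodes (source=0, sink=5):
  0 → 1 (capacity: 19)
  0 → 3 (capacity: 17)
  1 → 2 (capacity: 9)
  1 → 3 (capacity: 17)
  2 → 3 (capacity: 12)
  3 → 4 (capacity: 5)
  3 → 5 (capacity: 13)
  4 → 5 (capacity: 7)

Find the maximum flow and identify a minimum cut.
Max flow = 18, Min cut edges: (3,4), (3,5)

Maximum flow: 18
Minimum cut: (3,4), (3,5)
Partition: S = [0, 1, 2, 3], T = [4, 5]

Max-flow min-cut theorem verified: both equal 18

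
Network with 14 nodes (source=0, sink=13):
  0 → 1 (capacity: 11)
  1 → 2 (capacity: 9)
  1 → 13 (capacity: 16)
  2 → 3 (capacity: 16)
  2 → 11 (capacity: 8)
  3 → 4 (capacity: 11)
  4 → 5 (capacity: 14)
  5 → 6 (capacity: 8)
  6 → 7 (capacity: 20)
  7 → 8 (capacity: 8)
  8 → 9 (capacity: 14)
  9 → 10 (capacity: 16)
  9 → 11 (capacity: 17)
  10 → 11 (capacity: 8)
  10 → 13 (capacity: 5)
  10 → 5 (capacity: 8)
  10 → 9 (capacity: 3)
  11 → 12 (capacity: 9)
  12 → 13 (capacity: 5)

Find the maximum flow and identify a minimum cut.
Max flow = 11, Min cut edges: (0,1)

Maximum flow: 11
Minimum cut: (0,1)
Partition: S = [0], T = [1, 2, 3, 4, 5, 6, 7, 8, 9, 10, 11, 12, 13]

Max-flow min-cut theorem verified: both equal 11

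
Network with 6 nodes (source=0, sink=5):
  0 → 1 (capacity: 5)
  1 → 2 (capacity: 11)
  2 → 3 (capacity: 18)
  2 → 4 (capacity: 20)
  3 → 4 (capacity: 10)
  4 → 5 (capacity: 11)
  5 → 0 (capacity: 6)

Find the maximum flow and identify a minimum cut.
Max flow = 5, Min cut edges: (0,1)

Maximum flow: 5
Minimum cut: (0,1)
Partition: S = [0], T = [1, 2, 3, 4, 5]

Max-flow min-cut theorem verified: both equal 5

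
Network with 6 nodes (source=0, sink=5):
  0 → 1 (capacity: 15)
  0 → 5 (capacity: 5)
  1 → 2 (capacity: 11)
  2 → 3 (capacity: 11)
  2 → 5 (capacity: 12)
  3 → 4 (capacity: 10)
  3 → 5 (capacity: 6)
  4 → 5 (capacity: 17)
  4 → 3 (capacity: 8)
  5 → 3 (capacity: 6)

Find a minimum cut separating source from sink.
Min cut value = 16, edges: (0,5), (1,2)

Min cut value: 16
Partition: S = [0, 1], T = [2, 3, 4, 5]
Cut edges: (0,5), (1,2)

By max-flow min-cut theorem, max flow = min cut = 16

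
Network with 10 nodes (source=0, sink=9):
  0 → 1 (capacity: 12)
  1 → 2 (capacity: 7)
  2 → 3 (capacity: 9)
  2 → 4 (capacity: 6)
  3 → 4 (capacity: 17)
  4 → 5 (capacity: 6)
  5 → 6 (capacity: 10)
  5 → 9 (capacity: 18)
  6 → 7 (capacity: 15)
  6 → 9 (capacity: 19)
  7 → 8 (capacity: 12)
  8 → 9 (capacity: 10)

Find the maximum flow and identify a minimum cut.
Max flow = 6, Min cut edges: (4,5)

Maximum flow: 6
Minimum cut: (4,5)
Partition: S = [0, 1, 2, 3, 4], T = [5, 6, 7, 8, 9]

Max-flow min-cut theorem verified: both equal 6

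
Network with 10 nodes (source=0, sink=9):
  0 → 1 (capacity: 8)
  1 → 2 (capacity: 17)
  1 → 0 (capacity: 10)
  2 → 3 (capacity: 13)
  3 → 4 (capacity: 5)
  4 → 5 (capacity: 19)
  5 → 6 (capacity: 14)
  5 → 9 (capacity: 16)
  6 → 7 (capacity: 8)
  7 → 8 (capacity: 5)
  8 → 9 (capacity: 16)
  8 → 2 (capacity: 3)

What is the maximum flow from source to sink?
Maximum flow = 5

Max flow: 5

Flow assignment:
  0 → 1: 5/8
  1 → 2: 5/17
  2 → 3: 5/13
  3 → 4: 5/5
  4 → 5: 5/19
  5 → 9: 5/16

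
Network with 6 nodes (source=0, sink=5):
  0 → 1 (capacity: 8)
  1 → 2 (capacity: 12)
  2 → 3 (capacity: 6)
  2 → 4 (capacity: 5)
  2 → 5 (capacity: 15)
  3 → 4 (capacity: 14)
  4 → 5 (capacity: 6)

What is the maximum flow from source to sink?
Maximum flow = 8

Max flow: 8

Flow assignment:
  0 → 1: 8/8
  1 → 2: 8/12
  2 → 5: 8/15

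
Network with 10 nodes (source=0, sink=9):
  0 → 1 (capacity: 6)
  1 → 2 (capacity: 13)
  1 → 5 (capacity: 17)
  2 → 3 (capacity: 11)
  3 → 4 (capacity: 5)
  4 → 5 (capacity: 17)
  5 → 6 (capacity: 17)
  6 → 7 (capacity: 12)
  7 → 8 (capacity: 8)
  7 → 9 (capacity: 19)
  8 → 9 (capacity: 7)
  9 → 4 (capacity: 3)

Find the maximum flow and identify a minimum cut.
Max flow = 6, Min cut edges: (0,1)

Maximum flow: 6
Minimum cut: (0,1)
Partition: S = [0], T = [1, 2, 3, 4, 5, 6, 7, 8, 9]

Max-flow min-cut theorem verified: both equal 6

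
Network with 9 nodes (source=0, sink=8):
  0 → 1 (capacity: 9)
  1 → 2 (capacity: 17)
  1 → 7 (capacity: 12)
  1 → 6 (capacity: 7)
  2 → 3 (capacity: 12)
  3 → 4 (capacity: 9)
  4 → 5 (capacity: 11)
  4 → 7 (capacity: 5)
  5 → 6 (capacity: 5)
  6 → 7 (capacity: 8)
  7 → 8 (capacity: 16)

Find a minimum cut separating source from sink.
Min cut value = 9, edges: (0,1)

Min cut value: 9
Partition: S = [0], T = [1, 2, 3, 4, 5, 6, 7, 8]
Cut edges: (0,1)

By max-flow min-cut theorem, max flow = min cut = 9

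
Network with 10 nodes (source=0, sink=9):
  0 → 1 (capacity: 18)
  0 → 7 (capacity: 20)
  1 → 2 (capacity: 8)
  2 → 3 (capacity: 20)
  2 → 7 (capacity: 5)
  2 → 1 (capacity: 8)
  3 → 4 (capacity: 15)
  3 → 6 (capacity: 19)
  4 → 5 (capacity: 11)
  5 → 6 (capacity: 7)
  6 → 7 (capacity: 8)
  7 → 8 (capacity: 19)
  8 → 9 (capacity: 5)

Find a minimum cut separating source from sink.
Min cut value = 5, edges: (8,9)

Min cut value: 5
Partition: S = [0, 1, 2, 3, 4, 5, 6, 7, 8], T = [9]
Cut edges: (8,9)

By max-flow min-cut theorem, max flow = min cut = 5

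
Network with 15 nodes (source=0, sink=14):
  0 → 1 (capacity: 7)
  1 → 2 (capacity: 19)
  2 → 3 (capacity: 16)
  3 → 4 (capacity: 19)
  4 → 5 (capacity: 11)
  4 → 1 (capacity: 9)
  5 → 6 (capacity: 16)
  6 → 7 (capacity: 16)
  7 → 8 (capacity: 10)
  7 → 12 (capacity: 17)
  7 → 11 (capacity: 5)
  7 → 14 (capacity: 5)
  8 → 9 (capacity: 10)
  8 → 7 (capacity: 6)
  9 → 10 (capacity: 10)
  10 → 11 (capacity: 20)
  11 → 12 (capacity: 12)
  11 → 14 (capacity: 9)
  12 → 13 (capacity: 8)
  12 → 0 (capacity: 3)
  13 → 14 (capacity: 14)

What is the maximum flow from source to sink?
Maximum flow = 7

Max flow: 7

Flow assignment:
  0 → 1: 7/7
  1 → 2: 7/19
  2 → 3: 7/16
  3 → 4: 7/19
  4 → 5: 7/11
  5 → 6: 7/16
  6 → 7: 7/16
  7 → 11: 2/5
  7 → 14: 5/5
  11 → 14: 2/9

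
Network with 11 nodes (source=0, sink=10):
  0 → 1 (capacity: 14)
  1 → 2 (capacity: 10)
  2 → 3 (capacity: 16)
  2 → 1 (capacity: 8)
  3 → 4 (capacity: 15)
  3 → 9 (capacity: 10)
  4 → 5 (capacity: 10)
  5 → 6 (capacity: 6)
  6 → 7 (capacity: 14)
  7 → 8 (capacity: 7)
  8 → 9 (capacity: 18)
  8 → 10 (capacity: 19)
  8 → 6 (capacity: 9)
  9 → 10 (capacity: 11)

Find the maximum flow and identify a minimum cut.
Max flow = 10, Min cut edges: (1,2)

Maximum flow: 10
Minimum cut: (1,2)
Partition: S = [0, 1], T = [2, 3, 4, 5, 6, 7, 8, 9, 10]

Max-flow min-cut theorem verified: both equal 10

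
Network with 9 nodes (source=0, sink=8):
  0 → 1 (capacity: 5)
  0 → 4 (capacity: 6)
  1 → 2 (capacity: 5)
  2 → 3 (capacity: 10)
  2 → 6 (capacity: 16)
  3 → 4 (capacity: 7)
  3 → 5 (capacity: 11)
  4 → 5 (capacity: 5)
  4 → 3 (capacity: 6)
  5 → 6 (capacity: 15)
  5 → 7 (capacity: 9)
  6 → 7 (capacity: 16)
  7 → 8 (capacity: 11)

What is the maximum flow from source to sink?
Maximum flow = 11

Max flow: 11

Flow assignment:
  0 → 1: 5/5
  0 → 4: 6/6
  1 → 2: 5/5
  2 → 6: 5/16
  3 → 5: 1/11
  4 → 5: 5/5
  4 → 3: 1/6
  5 → 7: 6/9
  6 → 7: 5/16
  7 → 8: 11/11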